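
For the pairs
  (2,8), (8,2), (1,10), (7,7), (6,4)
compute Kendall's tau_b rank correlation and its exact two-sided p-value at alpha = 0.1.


Step 1: Enumerate the 10 unordered pairs (i,j) with i<j and classify each by sign(x_j-x_i) * sign(y_j-y_i).
  (1,2):dx=+6,dy=-6->D; (1,3):dx=-1,dy=+2->D; (1,4):dx=+5,dy=-1->D; (1,5):dx=+4,dy=-4->D
  (2,3):dx=-7,dy=+8->D; (2,4):dx=-1,dy=+5->D; (2,5):dx=-2,dy=+2->D; (3,4):dx=+6,dy=-3->D
  (3,5):dx=+5,dy=-6->D; (4,5):dx=-1,dy=-3->C
Step 2: C = 1, D = 9, total pairs = 10.
Step 3: tau = (C - D)/(n(n-1)/2) = (1 - 9)/10 = -0.800000.
Step 4: Exact two-sided p-value (enumerate n! = 120 permutations of y under H0): p = 0.083333.
Step 5: alpha = 0.1. reject H0.

tau_b = -0.8000 (C=1, D=9), p = 0.083333, reject H0.


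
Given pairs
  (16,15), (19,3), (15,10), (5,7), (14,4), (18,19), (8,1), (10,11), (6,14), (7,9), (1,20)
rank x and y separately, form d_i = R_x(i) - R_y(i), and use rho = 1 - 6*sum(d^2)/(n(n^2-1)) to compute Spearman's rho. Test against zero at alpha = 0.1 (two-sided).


Step 1: Rank x and y separately (midranks; no ties here).
rank(x): 16->9, 19->11, 15->8, 5->2, 14->7, 18->10, 8->5, 10->6, 6->3, 7->4, 1->1
rank(y): 15->9, 3->2, 10->6, 7->4, 4->3, 19->10, 1->1, 11->7, 14->8, 9->5, 20->11
Step 2: d_i = R_x(i) - R_y(i); compute d_i^2.
  (9-9)^2=0, (11-2)^2=81, (8-6)^2=4, (2-4)^2=4, (7-3)^2=16, (10-10)^2=0, (5-1)^2=16, (6-7)^2=1, (3-8)^2=25, (4-5)^2=1, (1-11)^2=100
sum(d^2) = 248.
Step 3: rho = 1 - 6*248 / (11*(11^2 - 1)) = 1 - 1488/1320 = -0.127273.
Step 4: Under H0, t = rho * sqrt((n-2)/(1-rho^2)) = -0.3849 ~ t(9).
Step 5: Two-sided p-value from the t-distribution with 9 df = 0.709215.
Step 6: alpha = 0.1. fail to reject H0.

rho = -0.1273, p = 0.709215, fail to reject H0 at alpha = 0.1.


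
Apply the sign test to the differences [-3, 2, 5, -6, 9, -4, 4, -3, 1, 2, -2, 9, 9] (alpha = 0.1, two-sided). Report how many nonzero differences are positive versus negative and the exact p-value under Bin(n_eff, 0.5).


Step 1: Discard zero differences. Original n = 13; n_eff = number of nonzero differences = 13.
Nonzero differences (with sign): -3, +2, +5, -6, +9, -4, +4, -3, +1, +2, -2, +9, +9
Step 2: Count signs: positive = 8, negative = 5.
Step 3: Under H0: P(positive) = 0.5, so the number of positives S ~ Bin(13, 0.5).
Step 4: Two-sided exact p-value = sum of Bin(13,0.5) probabilities at or below the observed probability = 0.581055.
Step 5: alpha = 0.1. fail to reject H0.

n_eff = 13, pos = 8, neg = 5, p = 0.581055, fail to reject H0.


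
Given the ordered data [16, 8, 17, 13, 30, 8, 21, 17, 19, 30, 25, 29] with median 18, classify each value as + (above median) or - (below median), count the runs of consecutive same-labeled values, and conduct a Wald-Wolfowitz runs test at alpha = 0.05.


Step 1: Compute median = 18; label A = above, B = below.
Labels in order: BBBBABABAAAA  (n_A = 6, n_B = 6)
Step 2: Count runs R = 6.
Step 3: Under H0 (random ordering), E[R] = 2*n_A*n_B/(n_A+n_B) + 1 = 2*6*6/12 + 1 = 7.0000.
        Var[R] = 2*n_A*n_B*(2*n_A*n_B - n_A - n_B) / ((n_A+n_B)^2 * (n_A+n_B-1)) = 4320/1584 = 2.7273.
        SD[R] = 1.6514.
Step 4: Continuity-corrected z = (R + 0.5 - E[R]) / SD[R] = (6 + 0.5 - 7.0000) / 1.6514 = -0.3028.
Step 5: Two-sided p-value via normal approximation = 2*(1 - Phi(|z|)) = 0.762069.
Step 6: alpha = 0.05. fail to reject H0.

R = 6, z = -0.3028, p = 0.762069, fail to reject H0.


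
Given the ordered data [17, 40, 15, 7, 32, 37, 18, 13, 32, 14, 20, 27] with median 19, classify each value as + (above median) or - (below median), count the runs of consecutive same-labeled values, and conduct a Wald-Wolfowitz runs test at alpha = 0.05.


Step 1: Compute median = 19; label A = above, B = below.
Labels in order: BABBAABBABAA  (n_A = 6, n_B = 6)
Step 2: Count runs R = 8.
Step 3: Under H0 (random ordering), E[R] = 2*n_A*n_B/(n_A+n_B) + 1 = 2*6*6/12 + 1 = 7.0000.
        Var[R] = 2*n_A*n_B*(2*n_A*n_B - n_A - n_B) / ((n_A+n_B)^2 * (n_A+n_B-1)) = 4320/1584 = 2.7273.
        SD[R] = 1.6514.
Step 4: Continuity-corrected z = (R - 0.5 - E[R]) / SD[R] = (8 - 0.5 - 7.0000) / 1.6514 = 0.3028.
Step 5: Two-sided p-value via normal approximation = 2*(1 - Phi(|z|)) = 0.762069.
Step 6: alpha = 0.05. fail to reject H0.

R = 8, z = 0.3028, p = 0.762069, fail to reject H0.


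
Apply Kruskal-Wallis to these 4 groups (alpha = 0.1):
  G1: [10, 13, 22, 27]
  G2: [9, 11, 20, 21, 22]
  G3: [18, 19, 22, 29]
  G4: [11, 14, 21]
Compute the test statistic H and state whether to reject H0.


Step 1: Combine all N = 16 observations and assign midranks.
sorted (value, group, rank): (9,G2,1), (10,G1,2), (11,G2,3.5), (11,G4,3.5), (13,G1,5), (14,G4,6), (18,G3,7), (19,G3,8), (20,G2,9), (21,G2,10.5), (21,G4,10.5), (22,G1,13), (22,G2,13), (22,G3,13), (27,G1,15), (29,G3,16)
Step 2: Sum ranks within each group.
R_1 = 35 (n_1 = 4)
R_2 = 37 (n_2 = 5)
R_3 = 44 (n_3 = 4)
R_4 = 20 (n_4 = 3)
Step 3: H = 12/(N(N+1)) * sum(R_i^2/n_i) - 3(N+1)
     = 12/(16*17) * (35^2/4 + 37^2/5 + 44^2/4 + 20^2/3) - 3*17
     = 0.044118 * 1197.38 - 51
     = 1.825735.
Step 4: Ties present; correction factor C = 1 - 36/(16^3 - 16) = 0.991176. Corrected H = 1.825735 / 0.991176 = 1.841988.
Step 5: Under H0, H ~ chi^2(3); p-value = 0.605841.
Step 6: alpha = 0.1. fail to reject H0.

H = 1.8420, df = 3, p = 0.605841, fail to reject H0.


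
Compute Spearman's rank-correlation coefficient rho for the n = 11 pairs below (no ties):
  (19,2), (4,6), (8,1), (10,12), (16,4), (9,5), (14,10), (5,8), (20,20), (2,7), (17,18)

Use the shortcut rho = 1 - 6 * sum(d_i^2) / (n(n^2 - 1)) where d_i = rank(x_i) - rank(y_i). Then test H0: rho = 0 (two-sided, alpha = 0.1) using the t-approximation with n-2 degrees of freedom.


Step 1: Rank x and y separately (midranks; no ties here).
rank(x): 19->10, 4->2, 8->4, 10->6, 16->8, 9->5, 14->7, 5->3, 20->11, 2->1, 17->9
rank(y): 2->2, 6->5, 1->1, 12->9, 4->3, 5->4, 10->8, 8->7, 20->11, 7->6, 18->10
Step 2: d_i = R_x(i) - R_y(i); compute d_i^2.
  (10-2)^2=64, (2-5)^2=9, (4-1)^2=9, (6-9)^2=9, (8-3)^2=25, (5-4)^2=1, (7-8)^2=1, (3-7)^2=16, (11-11)^2=0, (1-6)^2=25, (9-10)^2=1
sum(d^2) = 160.
Step 3: rho = 1 - 6*160 / (11*(11^2 - 1)) = 1 - 960/1320 = 0.272727.
Step 4: Under H0, t = rho * sqrt((n-2)/(1-rho^2)) = 0.8504 ~ t(9).
Step 5: Two-sided p-value from the t-distribution with 9 df = 0.417141.
Step 6: alpha = 0.1. fail to reject H0.

rho = 0.2727, p = 0.417141, fail to reject H0 at alpha = 0.1.


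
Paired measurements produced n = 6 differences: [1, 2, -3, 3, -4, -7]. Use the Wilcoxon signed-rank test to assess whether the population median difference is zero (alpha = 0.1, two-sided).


Step 1: Drop any zero differences (none here) and take |d_i|.
|d| = [1, 2, 3, 3, 4, 7]
Step 2: Midrank |d_i| (ties get averaged ranks).
ranks: |1|->1, |2|->2, |3|->3.5, |3|->3.5, |4|->5, |7|->6
Step 3: Attach original signs; sum ranks with positive sign and with negative sign.
W+ = 1 + 2 + 3.5 = 6.5
W- = 3.5 + 5 + 6 = 14.5
(Check: W+ + W- = 21 should equal n(n+1)/2 = 21.)
Step 4: Test statistic W = min(W+, W-) = 6.5.
Step 5: Ties in |d|, so use the tie-corrected normal approximation.
        E[W] = n(n+1)/4 = 6*7/4 = 10.5.
        Tie groups: |d|=3 (t=2); sum(t^3 - t) = 6.
        Var[W] = n(n+1)(2n+1)/24 - sum(t^3-t)/48 = 546/24 - 6/48 = 22.625.
        z = (W - E[W]) / sqrt(Var[W]) = (6.5 - 10.5) / 4.7566 = -0.8409.
        Two-sided p = 2*Phi(z) = 0.400381.
Step 6: alpha = 0.1. fail to reject H0.

W+ = 6.5, W- = 14.5, W = min = 6.5, p = 0.400381, fail to reject H0.


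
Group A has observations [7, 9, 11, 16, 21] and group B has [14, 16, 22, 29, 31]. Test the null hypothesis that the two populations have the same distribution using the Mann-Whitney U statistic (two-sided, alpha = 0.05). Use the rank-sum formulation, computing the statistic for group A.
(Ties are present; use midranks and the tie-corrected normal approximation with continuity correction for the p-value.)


Step 1: Combine and sort all 10 observations; assign midranks.
sorted (value, group): (7,X), (9,X), (11,X), (14,Y), (16,X), (16,Y), (21,X), (22,Y), (29,Y), (31,Y)
ranks: 7->1, 9->2, 11->3, 14->4, 16->5.5, 16->5.5, 21->7, 22->8, 29->9, 31->10
Step 2: Rank sum for X: R1 = 1 + 2 + 3 + 5.5 + 7 = 18.5.
Step 3: U_X = R1 - n1(n1+1)/2 = 18.5 - 5*6/2 = 18.5 - 15 = 3.5.
       U_Y = n1*n2 - U_X = 25 - 3.5 = 21.5.
Step 4: Ties are present, so use the tie-corrected normal approximation (with continuity correction) for the p-value.
Step 5: p-value = 0.074913; compare to alpha = 0.05. fail to reject H0.

U_X = 3.5, p = 0.074913, fail to reject H0 at alpha = 0.05.


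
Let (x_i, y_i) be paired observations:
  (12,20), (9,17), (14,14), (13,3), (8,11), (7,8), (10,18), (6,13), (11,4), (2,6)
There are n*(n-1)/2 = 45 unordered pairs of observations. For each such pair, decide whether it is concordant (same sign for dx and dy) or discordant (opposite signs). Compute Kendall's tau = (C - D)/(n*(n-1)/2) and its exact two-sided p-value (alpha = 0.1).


Step 1: Enumerate the 45 unordered pairs (i,j) with i<j and classify each by sign(x_j-x_i) * sign(y_j-y_i).
  (1,2):dx=-3,dy=-3->C; (1,3):dx=+2,dy=-6->D; (1,4):dx=+1,dy=-17->D; (1,5):dx=-4,dy=-9->C
  (1,6):dx=-5,dy=-12->C; (1,7):dx=-2,dy=-2->C; (1,8):dx=-6,dy=-7->C; (1,9):dx=-1,dy=-16->C
  (1,10):dx=-10,dy=-14->C; (2,3):dx=+5,dy=-3->D; (2,4):dx=+4,dy=-14->D; (2,5):dx=-1,dy=-6->C
  (2,6):dx=-2,dy=-9->C; (2,7):dx=+1,dy=+1->C; (2,8):dx=-3,dy=-4->C; (2,9):dx=+2,dy=-13->D
  (2,10):dx=-7,dy=-11->C; (3,4):dx=-1,dy=-11->C; (3,5):dx=-6,dy=-3->C; (3,6):dx=-7,dy=-6->C
  (3,7):dx=-4,dy=+4->D; (3,8):dx=-8,dy=-1->C; (3,9):dx=-3,dy=-10->C; (3,10):dx=-12,dy=-8->C
  (4,5):dx=-5,dy=+8->D; (4,6):dx=-6,dy=+5->D; (4,7):dx=-3,dy=+15->D; (4,8):dx=-7,dy=+10->D
  (4,9):dx=-2,dy=+1->D; (4,10):dx=-11,dy=+3->D; (5,6):dx=-1,dy=-3->C; (5,7):dx=+2,dy=+7->C
  (5,8):dx=-2,dy=+2->D; (5,9):dx=+3,dy=-7->D; (5,10):dx=-6,dy=-5->C; (6,7):dx=+3,dy=+10->C
  (6,8):dx=-1,dy=+5->D; (6,9):dx=+4,dy=-4->D; (6,10):dx=-5,dy=-2->C; (7,8):dx=-4,dy=-5->C
  (7,9):dx=+1,dy=-14->D; (7,10):dx=-8,dy=-12->C; (8,9):dx=+5,dy=-9->D; (8,10):dx=-4,dy=-7->C
  (9,10):dx=-9,dy=+2->D
Step 2: C = 26, D = 19, total pairs = 45.
Step 3: tau = (C - D)/(n(n-1)/2) = (26 - 19)/45 = 0.155556.
Step 4: Exact two-sided p-value (enumerate n! = 3628800 permutations of y under H0): p = 0.600654.
Step 5: alpha = 0.1. fail to reject H0.

tau_b = 0.1556 (C=26, D=19), p = 0.600654, fail to reject H0.


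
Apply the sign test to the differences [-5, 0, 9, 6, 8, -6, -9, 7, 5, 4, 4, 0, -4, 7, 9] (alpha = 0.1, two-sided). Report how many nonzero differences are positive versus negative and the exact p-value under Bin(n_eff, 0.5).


Step 1: Discard zero differences. Original n = 15; n_eff = number of nonzero differences = 13.
Nonzero differences (with sign): -5, +9, +6, +8, -6, -9, +7, +5, +4, +4, -4, +7, +9
Step 2: Count signs: positive = 9, negative = 4.
Step 3: Under H0: P(positive) = 0.5, so the number of positives S ~ Bin(13, 0.5).
Step 4: Two-sided exact p-value = sum of Bin(13,0.5) probabilities at or below the observed probability = 0.266846.
Step 5: alpha = 0.1. fail to reject H0.

n_eff = 13, pos = 9, neg = 4, p = 0.266846, fail to reject H0.


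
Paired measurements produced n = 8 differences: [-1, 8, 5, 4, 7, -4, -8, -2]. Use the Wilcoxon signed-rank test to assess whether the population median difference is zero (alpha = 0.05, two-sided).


Step 1: Drop any zero differences (none here) and take |d_i|.
|d| = [1, 8, 5, 4, 7, 4, 8, 2]
Step 2: Midrank |d_i| (ties get averaged ranks).
ranks: |1|->1, |8|->7.5, |5|->5, |4|->3.5, |7|->6, |4|->3.5, |8|->7.5, |2|->2
Step 3: Attach original signs; sum ranks with positive sign and with negative sign.
W+ = 7.5 + 5 + 3.5 + 6 = 22
W- = 1 + 3.5 + 7.5 + 2 = 14
(Check: W+ + W- = 36 should equal n(n+1)/2 = 36.)
Step 4: Test statistic W = min(W+, W-) = 14.
Step 5: Ties in |d|, so use the tie-corrected normal approximation.
        E[W] = n(n+1)/4 = 8*9/4 = 18.
        Tie groups: |d|=4 (t=2), |d|=8 (t=2); sum(t^3 - t) = 12.
        Var[W] = n(n+1)(2n+1)/24 - sum(t^3-t)/48 = 1224/24 - 12/48 = 50.75.
        z = (W - E[W]) / sqrt(Var[W]) = (14 - 18) / 7.1239 = -0.5615.
        Two-sided p = 2*Phi(z) = 0.574464.
Step 6: alpha = 0.05. fail to reject H0.

W+ = 22, W- = 14, W = min = 14, p = 0.574464, fail to reject H0.


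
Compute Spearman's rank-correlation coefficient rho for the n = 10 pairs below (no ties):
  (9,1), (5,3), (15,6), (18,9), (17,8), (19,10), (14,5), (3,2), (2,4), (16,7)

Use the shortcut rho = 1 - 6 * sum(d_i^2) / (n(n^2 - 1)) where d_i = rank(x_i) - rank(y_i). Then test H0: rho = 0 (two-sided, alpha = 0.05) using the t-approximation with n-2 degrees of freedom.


Step 1: Rank x and y separately (midranks; no ties here).
rank(x): 9->4, 5->3, 15->6, 18->9, 17->8, 19->10, 14->5, 3->2, 2->1, 16->7
rank(y): 1->1, 3->3, 6->6, 9->9, 8->8, 10->10, 5->5, 2->2, 4->4, 7->7
Step 2: d_i = R_x(i) - R_y(i); compute d_i^2.
  (4-1)^2=9, (3-3)^2=0, (6-6)^2=0, (9-9)^2=0, (8-8)^2=0, (10-10)^2=0, (5-5)^2=0, (2-2)^2=0, (1-4)^2=9, (7-7)^2=0
sum(d^2) = 18.
Step 3: rho = 1 - 6*18 / (10*(10^2 - 1)) = 1 - 108/990 = 0.890909.
Step 4: Under H0, t = rho * sqrt((n-2)/(1-rho^2)) = 5.5482 ~ t(8).
Step 5: Two-sided p-value from the t-distribution with 8 df = 0.000542.
Step 6: alpha = 0.05. reject H0.

rho = 0.8909, p = 0.000542, reject H0 at alpha = 0.05.


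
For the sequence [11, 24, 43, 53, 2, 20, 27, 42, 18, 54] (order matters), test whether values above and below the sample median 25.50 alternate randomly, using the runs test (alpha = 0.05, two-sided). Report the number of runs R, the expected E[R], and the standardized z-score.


Step 1: Compute median = 25.50; label A = above, B = below.
Labels in order: BBAABBAABA  (n_A = 5, n_B = 5)
Step 2: Count runs R = 6.
Step 3: Under H0 (random ordering), E[R] = 2*n_A*n_B/(n_A+n_B) + 1 = 2*5*5/10 + 1 = 6.0000.
        Var[R] = 2*n_A*n_B*(2*n_A*n_B - n_A - n_B) / ((n_A+n_B)^2 * (n_A+n_B-1)) = 2000/900 = 2.2222.
        SD[R] = 1.4907.
Step 4: R = E[R], so z = 0 with no continuity correction.
Step 5: Two-sided p-value via normal approximation = 2*(1 - Phi(|z|)) = 1.000000.
Step 6: alpha = 0.05. fail to reject H0.

R = 6, z = 0.0000, p = 1.000000, fail to reject H0.


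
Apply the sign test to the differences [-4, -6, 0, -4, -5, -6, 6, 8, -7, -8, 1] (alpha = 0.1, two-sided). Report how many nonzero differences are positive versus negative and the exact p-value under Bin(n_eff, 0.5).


Step 1: Discard zero differences. Original n = 11; n_eff = number of nonzero differences = 10.
Nonzero differences (with sign): -4, -6, -4, -5, -6, +6, +8, -7, -8, +1
Step 2: Count signs: positive = 3, negative = 7.
Step 3: Under H0: P(positive) = 0.5, so the number of positives S ~ Bin(10, 0.5).
Step 4: Two-sided exact p-value = sum of Bin(10,0.5) probabilities at or below the observed probability = 0.343750.
Step 5: alpha = 0.1. fail to reject H0.

n_eff = 10, pos = 3, neg = 7, p = 0.343750, fail to reject H0.


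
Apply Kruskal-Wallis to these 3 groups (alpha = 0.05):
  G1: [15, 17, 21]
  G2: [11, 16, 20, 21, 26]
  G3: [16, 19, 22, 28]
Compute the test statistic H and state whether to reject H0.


Step 1: Combine all N = 12 observations and assign midranks.
sorted (value, group, rank): (11,G2,1), (15,G1,2), (16,G2,3.5), (16,G3,3.5), (17,G1,5), (19,G3,6), (20,G2,7), (21,G1,8.5), (21,G2,8.5), (22,G3,10), (26,G2,11), (28,G3,12)
Step 2: Sum ranks within each group.
R_1 = 15.5 (n_1 = 3)
R_2 = 31 (n_2 = 5)
R_3 = 31.5 (n_3 = 4)
Step 3: H = 12/(N(N+1)) * sum(R_i^2/n_i) - 3(N+1)
     = 12/(12*13) * (15.5^2/3 + 31^2/5 + 31.5^2/4) - 3*13
     = 0.076923 * 520.346 - 39
     = 1.026603.
Step 4: Ties present; correction factor C = 1 - 12/(12^3 - 12) = 0.993007. Corrected H = 1.026603 / 0.993007 = 1.033832.
Step 5: Under H0, H ~ chi^2(2); p-value = 0.596357.
Step 6: alpha = 0.05. fail to reject H0.

H = 1.0338, df = 2, p = 0.596357, fail to reject H0.


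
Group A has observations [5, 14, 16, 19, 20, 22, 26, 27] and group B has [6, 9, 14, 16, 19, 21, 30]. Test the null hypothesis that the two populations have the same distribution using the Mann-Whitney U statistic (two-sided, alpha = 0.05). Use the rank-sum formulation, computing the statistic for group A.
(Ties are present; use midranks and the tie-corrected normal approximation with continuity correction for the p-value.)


Step 1: Combine and sort all 15 observations; assign midranks.
sorted (value, group): (5,X), (6,Y), (9,Y), (14,X), (14,Y), (16,X), (16,Y), (19,X), (19,Y), (20,X), (21,Y), (22,X), (26,X), (27,X), (30,Y)
ranks: 5->1, 6->2, 9->3, 14->4.5, 14->4.5, 16->6.5, 16->6.5, 19->8.5, 19->8.5, 20->10, 21->11, 22->12, 26->13, 27->14, 30->15
Step 2: Rank sum for X: R1 = 1 + 4.5 + 6.5 + 8.5 + 10 + 12 + 13 + 14 = 69.5.
Step 3: U_X = R1 - n1(n1+1)/2 = 69.5 - 8*9/2 = 69.5 - 36 = 33.5.
       U_Y = n1*n2 - U_X = 56 - 33.5 = 22.5.
Step 4: Ties are present, so use the tie-corrected normal approximation (with continuity correction) for the p-value.
Step 5: p-value = 0.561784; compare to alpha = 0.05. fail to reject H0.

U_X = 33.5, p = 0.561784, fail to reject H0 at alpha = 0.05.


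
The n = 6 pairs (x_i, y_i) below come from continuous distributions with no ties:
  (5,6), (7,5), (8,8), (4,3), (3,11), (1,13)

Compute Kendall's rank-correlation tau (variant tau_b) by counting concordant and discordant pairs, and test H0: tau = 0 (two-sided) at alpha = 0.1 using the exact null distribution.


Step 1: Enumerate the 15 unordered pairs (i,j) with i<j and classify each by sign(x_j-x_i) * sign(y_j-y_i).
  (1,2):dx=+2,dy=-1->D; (1,3):dx=+3,dy=+2->C; (1,4):dx=-1,dy=-3->C; (1,5):dx=-2,dy=+5->D
  (1,6):dx=-4,dy=+7->D; (2,3):dx=+1,dy=+3->C; (2,4):dx=-3,dy=-2->C; (2,5):dx=-4,dy=+6->D
  (2,6):dx=-6,dy=+8->D; (3,4):dx=-4,dy=-5->C; (3,5):dx=-5,dy=+3->D; (3,6):dx=-7,dy=+5->D
  (4,5):dx=-1,dy=+8->D; (4,6):dx=-3,dy=+10->D; (5,6):dx=-2,dy=+2->D
Step 2: C = 5, D = 10, total pairs = 15.
Step 3: tau = (C - D)/(n(n-1)/2) = (5 - 10)/15 = -0.333333.
Step 4: Exact two-sided p-value (enumerate n! = 720 permutations of y under H0): p = 0.469444.
Step 5: alpha = 0.1. fail to reject H0.

tau_b = -0.3333 (C=5, D=10), p = 0.469444, fail to reject H0.


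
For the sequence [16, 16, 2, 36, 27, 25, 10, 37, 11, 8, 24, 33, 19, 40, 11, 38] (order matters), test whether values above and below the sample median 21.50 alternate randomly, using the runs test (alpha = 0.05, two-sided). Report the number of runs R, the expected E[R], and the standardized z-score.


Step 1: Compute median = 21.50; label A = above, B = below.
Labels in order: BBBAAABABBAABABA  (n_A = 8, n_B = 8)
Step 2: Count runs R = 10.
Step 3: Under H0 (random ordering), E[R] = 2*n_A*n_B/(n_A+n_B) + 1 = 2*8*8/16 + 1 = 9.0000.
        Var[R] = 2*n_A*n_B*(2*n_A*n_B - n_A - n_B) / ((n_A+n_B)^2 * (n_A+n_B-1)) = 14336/3840 = 3.7333.
        SD[R] = 1.9322.
Step 4: Continuity-corrected z = (R - 0.5 - E[R]) / SD[R] = (10 - 0.5 - 9.0000) / 1.9322 = 0.2588.
Step 5: Two-sided p-value via normal approximation = 2*(1 - Phi(|z|)) = 0.795809.
Step 6: alpha = 0.05. fail to reject H0.

R = 10, z = 0.2588, p = 0.795809, fail to reject H0.


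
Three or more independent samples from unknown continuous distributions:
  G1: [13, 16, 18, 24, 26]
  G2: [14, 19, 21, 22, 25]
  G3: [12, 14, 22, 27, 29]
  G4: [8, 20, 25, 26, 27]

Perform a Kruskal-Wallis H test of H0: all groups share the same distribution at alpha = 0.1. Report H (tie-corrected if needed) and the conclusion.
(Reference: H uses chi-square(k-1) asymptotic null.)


Step 1: Combine all N = 20 observations and assign midranks.
sorted (value, group, rank): (8,G4,1), (12,G3,2), (13,G1,3), (14,G2,4.5), (14,G3,4.5), (16,G1,6), (18,G1,7), (19,G2,8), (20,G4,9), (21,G2,10), (22,G2,11.5), (22,G3,11.5), (24,G1,13), (25,G2,14.5), (25,G4,14.5), (26,G1,16.5), (26,G4,16.5), (27,G3,18.5), (27,G4,18.5), (29,G3,20)
Step 2: Sum ranks within each group.
R_1 = 45.5 (n_1 = 5)
R_2 = 48.5 (n_2 = 5)
R_3 = 56.5 (n_3 = 5)
R_4 = 59.5 (n_4 = 5)
Step 3: H = 12/(N(N+1)) * sum(R_i^2/n_i) - 3(N+1)
     = 12/(20*21) * (45.5^2/5 + 48.5^2/5 + 56.5^2/5 + 59.5^2/5) - 3*21
     = 0.028571 * 2231 - 63
     = 0.742857.
Step 4: Ties present; correction factor C = 1 - 30/(20^3 - 20) = 0.996241. Corrected H = 0.742857 / 0.996241 = 0.745660.
Step 5: Under H0, H ~ chi^2(3); p-value = 0.862415.
Step 6: alpha = 0.1. fail to reject H0.

H = 0.7457, df = 3, p = 0.862415, fail to reject H0.


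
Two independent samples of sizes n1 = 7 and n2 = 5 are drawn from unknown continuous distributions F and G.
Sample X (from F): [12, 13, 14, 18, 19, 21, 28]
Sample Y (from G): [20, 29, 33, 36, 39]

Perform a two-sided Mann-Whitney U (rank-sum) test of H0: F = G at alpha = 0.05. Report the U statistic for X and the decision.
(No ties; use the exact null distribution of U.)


Step 1: Combine and sort all 12 observations; assign midranks.
sorted (value, group): (12,X), (13,X), (14,X), (18,X), (19,X), (20,Y), (21,X), (28,X), (29,Y), (33,Y), (36,Y), (39,Y)
ranks: 12->1, 13->2, 14->3, 18->4, 19->5, 20->6, 21->7, 28->8, 29->9, 33->10, 36->11, 39->12
Step 2: Rank sum for X: R1 = 1 + 2 + 3 + 4 + 5 + 7 + 8 = 30.
Step 3: U_X = R1 - n1(n1+1)/2 = 30 - 7*8/2 = 30 - 28 = 2.
       U_Y = n1*n2 - U_X = 35 - 2 = 33.
Step 4: No ties, so the exact null distribution of U (based on enumerating the C(12,7) = 792 equally likely rank assignments) gives the two-sided p-value.
Step 5: p-value = 0.010101; compare to alpha = 0.05. reject H0.

U_X = 2, p = 0.010101, reject H0 at alpha = 0.05.


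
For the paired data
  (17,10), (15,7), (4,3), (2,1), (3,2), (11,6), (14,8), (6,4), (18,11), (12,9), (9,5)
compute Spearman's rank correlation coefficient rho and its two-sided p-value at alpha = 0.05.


Step 1: Rank x and y separately (midranks; no ties here).
rank(x): 17->10, 15->9, 4->3, 2->1, 3->2, 11->6, 14->8, 6->4, 18->11, 12->7, 9->5
rank(y): 10->10, 7->7, 3->3, 1->1, 2->2, 6->6, 8->8, 4->4, 11->11, 9->9, 5->5
Step 2: d_i = R_x(i) - R_y(i); compute d_i^2.
  (10-10)^2=0, (9-7)^2=4, (3-3)^2=0, (1-1)^2=0, (2-2)^2=0, (6-6)^2=0, (8-8)^2=0, (4-4)^2=0, (11-11)^2=0, (7-9)^2=4, (5-5)^2=0
sum(d^2) = 8.
Step 3: rho = 1 - 6*8 / (11*(11^2 - 1)) = 1 - 48/1320 = 0.963636.
Step 4: Under H0, t = rho * sqrt((n-2)/(1-rho^2)) = 10.8186 ~ t(9).
Step 5: Two-sided p-value from the t-distribution with 9 df = 0.000002.
Step 6: alpha = 0.05. reject H0.

rho = 0.9636, p = 0.000002, reject H0 at alpha = 0.05.


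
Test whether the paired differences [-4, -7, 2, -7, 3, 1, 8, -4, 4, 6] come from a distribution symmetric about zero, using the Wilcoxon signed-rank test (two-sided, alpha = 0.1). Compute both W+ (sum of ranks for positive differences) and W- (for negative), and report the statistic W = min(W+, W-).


Step 1: Drop any zero differences (none here) and take |d_i|.
|d| = [4, 7, 2, 7, 3, 1, 8, 4, 4, 6]
Step 2: Midrank |d_i| (ties get averaged ranks).
ranks: |4|->5, |7|->8.5, |2|->2, |7|->8.5, |3|->3, |1|->1, |8|->10, |4|->5, |4|->5, |6|->7
Step 3: Attach original signs; sum ranks with positive sign and with negative sign.
W+ = 2 + 3 + 1 + 10 + 5 + 7 = 28
W- = 5 + 8.5 + 8.5 + 5 = 27
(Check: W+ + W- = 55 should equal n(n+1)/2 = 55.)
Step 4: Test statistic W = min(W+, W-) = 27.
Step 5: Ties in |d|, so use the tie-corrected normal approximation.
        E[W] = n(n+1)/4 = 10*11/4 = 27.5.
        Tie groups: |d|=4 (t=3), |d|=7 (t=2); sum(t^3 - t) = 30.
        Var[W] = n(n+1)(2n+1)/24 - sum(t^3-t)/48 = 2310/24 - 30/48 = 95.625.
        z = (W - E[W]) / sqrt(Var[W]) = (27 - 27.5) / 9.7788 = -0.0511.
        Two-sided p = 2*Phi(z) = 0.959221.
Step 6: alpha = 0.1. fail to reject H0.

W+ = 28, W- = 27, W = min = 27, p = 0.959221, fail to reject H0.


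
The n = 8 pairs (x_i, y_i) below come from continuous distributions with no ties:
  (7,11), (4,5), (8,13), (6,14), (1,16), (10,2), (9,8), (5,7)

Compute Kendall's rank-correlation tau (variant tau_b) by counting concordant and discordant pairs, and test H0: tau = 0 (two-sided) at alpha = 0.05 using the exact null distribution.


Step 1: Enumerate the 28 unordered pairs (i,j) with i<j and classify each by sign(x_j-x_i) * sign(y_j-y_i).
  (1,2):dx=-3,dy=-6->C; (1,3):dx=+1,dy=+2->C; (1,4):dx=-1,dy=+3->D; (1,5):dx=-6,dy=+5->D
  (1,6):dx=+3,dy=-9->D; (1,7):dx=+2,dy=-3->D; (1,8):dx=-2,dy=-4->C; (2,3):dx=+4,dy=+8->C
  (2,4):dx=+2,dy=+9->C; (2,5):dx=-3,dy=+11->D; (2,6):dx=+6,dy=-3->D; (2,7):dx=+5,dy=+3->C
  (2,8):dx=+1,dy=+2->C; (3,4):dx=-2,dy=+1->D; (3,5):dx=-7,dy=+3->D; (3,6):dx=+2,dy=-11->D
  (3,7):dx=+1,dy=-5->D; (3,8):dx=-3,dy=-6->C; (4,5):dx=-5,dy=+2->D; (4,6):dx=+4,dy=-12->D
  (4,7):dx=+3,dy=-6->D; (4,8):dx=-1,dy=-7->C; (5,6):dx=+9,dy=-14->D; (5,7):dx=+8,dy=-8->D
  (5,8):dx=+4,dy=-9->D; (6,7):dx=-1,dy=+6->D; (6,8):dx=-5,dy=+5->D; (7,8):dx=-4,dy=-1->C
Step 2: C = 10, D = 18, total pairs = 28.
Step 3: tau = (C - D)/(n(n-1)/2) = (10 - 18)/28 = -0.285714.
Step 4: Exact two-sided p-value (enumerate n! = 40320 permutations of y under H0): p = 0.398760.
Step 5: alpha = 0.05. fail to reject H0.

tau_b = -0.2857 (C=10, D=18), p = 0.398760, fail to reject H0.


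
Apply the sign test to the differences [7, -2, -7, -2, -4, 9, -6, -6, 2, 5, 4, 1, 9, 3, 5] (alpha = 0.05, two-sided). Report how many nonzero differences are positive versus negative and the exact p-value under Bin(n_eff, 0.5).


Step 1: Discard zero differences. Original n = 15; n_eff = number of nonzero differences = 15.
Nonzero differences (with sign): +7, -2, -7, -2, -4, +9, -6, -6, +2, +5, +4, +1, +9, +3, +5
Step 2: Count signs: positive = 9, negative = 6.
Step 3: Under H0: P(positive) = 0.5, so the number of positives S ~ Bin(15, 0.5).
Step 4: Two-sided exact p-value = sum of Bin(15,0.5) probabilities at or below the observed probability = 0.607239.
Step 5: alpha = 0.05. fail to reject H0.

n_eff = 15, pos = 9, neg = 6, p = 0.607239, fail to reject H0.


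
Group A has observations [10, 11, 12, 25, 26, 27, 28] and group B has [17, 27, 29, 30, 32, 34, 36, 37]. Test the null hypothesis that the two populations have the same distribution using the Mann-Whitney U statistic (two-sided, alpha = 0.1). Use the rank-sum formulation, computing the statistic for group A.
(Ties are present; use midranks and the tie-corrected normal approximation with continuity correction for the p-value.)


Step 1: Combine and sort all 15 observations; assign midranks.
sorted (value, group): (10,X), (11,X), (12,X), (17,Y), (25,X), (26,X), (27,X), (27,Y), (28,X), (29,Y), (30,Y), (32,Y), (34,Y), (36,Y), (37,Y)
ranks: 10->1, 11->2, 12->3, 17->4, 25->5, 26->6, 27->7.5, 27->7.5, 28->9, 29->10, 30->11, 32->12, 34->13, 36->14, 37->15
Step 2: Rank sum for X: R1 = 1 + 2 + 3 + 5 + 6 + 7.5 + 9 = 33.5.
Step 3: U_X = R1 - n1(n1+1)/2 = 33.5 - 7*8/2 = 33.5 - 28 = 5.5.
       U_Y = n1*n2 - U_X = 56 - 5.5 = 50.5.
Step 4: Ties are present, so use the tie-corrected normal approximation (with continuity correction) for the p-value.
Step 5: p-value = 0.010826; compare to alpha = 0.1. reject H0.

U_X = 5.5, p = 0.010826, reject H0 at alpha = 0.1.


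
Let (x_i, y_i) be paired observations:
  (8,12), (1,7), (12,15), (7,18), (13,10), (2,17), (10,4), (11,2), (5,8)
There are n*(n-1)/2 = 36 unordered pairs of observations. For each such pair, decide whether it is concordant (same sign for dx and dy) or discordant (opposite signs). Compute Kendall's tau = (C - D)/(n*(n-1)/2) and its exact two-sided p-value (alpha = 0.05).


Step 1: Enumerate the 36 unordered pairs (i,j) with i<j and classify each by sign(x_j-x_i) * sign(y_j-y_i).
  (1,2):dx=-7,dy=-5->C; (1,3):dx=+4,dy=+3->C; (1,4):dx=-1,dy=+6->D; (1,5):dx=+5,dy=-2->D
  (1,6):dx=-6,dy=+5->D; (1,7):dx=+2,dy=-8->D; (1,8):dx=+3,dy=-10->D; (1,9):dx=-3,dy=-4->C
  (2,3):dx=+11,dy=+8->C; (2,4):dx=+6,dy=+11->C; (2,5):dx=+12,dy=+3->C; (2,6):dx=+1,dy=+10->C
  (2,7):dx=+9,dy=-3->D; (2,8):dx=+10,dy=-5->D; (2,9):dx=+4,dy=+1->C; (3,4):dx=-5,dy=+3->D
  (3,5):dx=+1,dy=-5->D; (3,6):dx=-10,dy=+2->D; (3,7):dx=-2,dy=-11->C; (3,8):dx=-1,dy=-13->C
  (3,9):dx=-7,dy=-7->C; (4,5):dx=+6,dy=-8->D; (4,6):dx=-5,dy=-1->C; (4,7):dx=+3,dy=-14->D
  (4,8):dx=+4,dy=-16->D; (4,9):dx=-2,dy=-10->C; (5,6):dx=-11,dy=+7->D; (5,7):dx=-3,dy=-6->C
  (5,8):dx=-2,dy=-8->C; (5,9):dx=-8,dy=-2->C; (6,7):dx=+8,dy=-13->D; (6,8):dx=+9,dy=-15->D
  (6,9):dx=+3,dy=-9->D; (7,8):dx=+1,dy=-2->D; (7,9):dx=-5,dy=+4->D; (8,9):dx=-6,dy=+6->D
Step 2: C = 16, D = 20, total pairs = 36.
Step 3: tau = (C - D)/(n(n-1)/2) = (16 - 20)/36 = -0.111111.
Step 4: Exact two-sided p-value (enumerate n! = 362880 permutations of y under H0): p = 0.761414.
Step 5: alpha = 0.05. fail to reject H0.

tau_b = -0.1111 (C=16, D=20), p = 0.761414, fail to reject H0.


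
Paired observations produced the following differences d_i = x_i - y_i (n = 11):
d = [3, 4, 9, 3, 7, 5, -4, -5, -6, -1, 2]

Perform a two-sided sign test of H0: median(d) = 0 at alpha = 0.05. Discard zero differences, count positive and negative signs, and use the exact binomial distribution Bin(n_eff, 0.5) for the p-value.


Step 1: Discard zero differences. Original n = 11; n_eff = number of nonzero differences = 11.
Nonzero differences (with sign): +3, +4, +9, +3, +7, +5, -4, -5, -6, -1, +2
Step 2: Count signs: positive = 7, negative = 4.
Step 3: Under H0: P(positive) = 0.5, so the number of positives S ~ Bin(11, 0.5).
Step 4: Two-sided exact p-value = sum of Bin(11,0.5) probabilities at or below the observed probability = 0.548828.
Step 5: alpha = 0.05. fail to reject H0.

n_eff = 11, pos = 7, neg = 4, p = 0.548828, fail to reject H0.


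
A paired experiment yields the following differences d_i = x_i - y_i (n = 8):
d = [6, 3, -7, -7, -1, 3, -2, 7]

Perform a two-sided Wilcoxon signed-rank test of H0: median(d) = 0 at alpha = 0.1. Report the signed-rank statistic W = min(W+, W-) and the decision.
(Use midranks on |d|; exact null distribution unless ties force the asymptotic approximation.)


Step 1: Drop any zero differences (none here) and take |d_i|.
|d| = [6, 3, 7, 7, 1, 3, 2, 7]
Step 2: Midrank |d_i| (ties get averaged ranks).
ranks: |6|->5, |3|->3.5, |7|->7, |7|->7, |1|->1, |3|->3.5, |2|->2, |7|->7
Step 3: Attach original signs; sum ranks with positive sign and with negative sign.
W+ = 5 + 3.5 + 3.5 + 7 = 19
W- = 7 + 7 + 1 + 2 = 17
(Check: W+ + W- = 36 should equal n(n+1)/2 = 36.)
Step 4: Test statistic W = min(W+, W-) = 17.
Step 5: Ties in |d|, so use the tie-corrected normal approximation.
        E[W] = n(n+1)/4 = 8*9/4 = 18.
        Tie groups: |d|=3 (t=2), |d|=7 (t=3); sum(t^3 - t) = 30.
        Var[W] = n(n+1)(2n+1)/24 - sum(t^3-t)/48 = 1224/24 - 30/48 = 50.375.
        z = (W - E[W]) / sqrt(Var[W]) = (17 - 18) / 7.0975 = -0.1409.
        Two-sided p = 2*Phi(z) = 0.887954.
Step 6: alpha = 0.1. fail to reject H0.

W+ = 19, W- = 17, W = min = 17, p = 0.887954, fail to reject H0.


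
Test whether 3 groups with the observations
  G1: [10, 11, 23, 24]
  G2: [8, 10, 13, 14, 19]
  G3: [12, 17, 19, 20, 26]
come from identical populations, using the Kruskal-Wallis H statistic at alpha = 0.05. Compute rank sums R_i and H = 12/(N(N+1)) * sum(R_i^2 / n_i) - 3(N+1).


Step 1: Combine all N = 14 observations and assign midranks.
sorted (value, group, rank): (8,G2,1), (10,G1,2.5), (10,G2,2.5), (11,G1,4), (12,G3,5), (13,G2,6), (14,G2,7), (17,G3,8), (19,G2,9.5), (19,G3,9.5), (20,G3,11), (23,G1,12), (24,G1,13), (26,G3,14)
Step 2: Sum ranks within each group.
R_1 = 31.5 (n_1 = 4)
R_2 = 26 (n_2 = 5)
R_3 = 47.5 (n_3 = 5)
Step 3: H = 12/(N(N+1)) * sum(R_i^2/n_i) - 3(N+1)
     = 12/(14*15) * (31.5^2/4 + 26^2/5 + 47.5^2/5) - 3*15
     = 0.057143 * 834.513 - 45
     = 2.686429.
Step 4: Ties present; correction factor C = 1 - 12/(14^3 - 14) = 0.995604. Corrected H = 2.686429 / 0.995604 = 2.698289.
Step 5: Under H0, H ~ chi^2(2); p-value = 0.259462.
Step 6: alpha = 0.05. fail to reject H0.

H = 2.6983, df = 2, p = 0.259462, fail to reject H0.


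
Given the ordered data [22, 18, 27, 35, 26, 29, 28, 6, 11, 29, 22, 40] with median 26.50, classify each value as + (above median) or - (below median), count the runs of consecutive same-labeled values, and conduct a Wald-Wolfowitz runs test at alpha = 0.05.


Step 1: Compute median = 26.50; label A = above, B = below.
Labels in order: BBAABAABBABA  (n_A = 6, n_B = 6)
Step 2: Count runs R = 8.
Step 3: Under H0 (random ordering), E[R] = 2*n_A*n_B/(n_A+n_B) + 1 = 2*6*6/12 + 1 = 7.0000.
        Var[R] = 2*n_A*n_B*(2*n_A*n_B - n_A - n_B) / ((n_A+n_B)^2 * (n_A+n_B-1)) = 4320/1584 = 2.7273.
        SD[R] = 1.6514.
Step 4: Continuity-corrected z = (R - 0.5 - E[R]) / SD[R] = (8 - 0.5 - 7.0000) / 1.6514 = 0.3028.
Step 5: Two-sided p-value via normal approximation = 2*(1 - Phi(|z|)) = 0.762069.
Step 6: alpha = 0.05. fail to reject H0.

R = 8, z = 0.3028, p = 0.762069, fail to reject H0.


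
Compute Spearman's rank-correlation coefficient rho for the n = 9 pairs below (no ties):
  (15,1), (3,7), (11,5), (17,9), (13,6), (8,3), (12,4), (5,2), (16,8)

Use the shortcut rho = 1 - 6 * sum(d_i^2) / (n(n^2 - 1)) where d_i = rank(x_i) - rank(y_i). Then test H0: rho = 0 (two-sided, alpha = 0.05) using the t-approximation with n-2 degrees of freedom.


Step 1: Rank x and y separately (midranks; no ties here).
rank(x): 15->7, 3->1, 11->4, 17->9, 13->6, 8->3, 12->5, 5->2, 16->8
rank(y): 1->1, 7->7, 5->5, 9->9, 6->6, 3->3, 4->4, 2->2, 8->8
Step 2: d_i = R_x(i) - R_y(i); compute d_i^2.
  (7-1)^2=36, (1-7)^2=36, (4-5)^2=1, (9-9)^2=0, (6-6)^2=0, (3-3)^2=0, (5-4)^2=1, (2-2)^2=0, (8-8)^2=0
sum(d^2) = 74.
Step 3: rho = 1 - 6*74 / (9*(9^2 - 1)) = 1 - 444/720 = 0.383333.
Step 4: Under H0, t = rho * sqrt((n-2)/(1-rho^2)) = 1.0981 ~ t(7).
Step 5: Two-sided p-value from the t-distribution with 7 df = 0.308495.
Step 6: alpha = 0.05. fail to reject H0.

rho = 0.3833, p = 0.308495, fail to reject H0 at alpha = 0.05.


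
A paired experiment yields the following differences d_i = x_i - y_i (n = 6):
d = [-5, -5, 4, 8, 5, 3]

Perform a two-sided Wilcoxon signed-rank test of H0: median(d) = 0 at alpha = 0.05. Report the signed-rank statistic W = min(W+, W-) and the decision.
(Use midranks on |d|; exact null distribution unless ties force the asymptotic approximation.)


Step 1: Drop any zero differences (none here) and take |d_i|.
|d| = [5, 5, 4, 8, 5, 3]
Step 2: Midrank |d_i| (ties get averaged ranks).
ranks: |5|->4, |5|->4, |4|->2, |8|->6, |5|->4, |3|->1
Step 3: Attach original signs; sum ranks with positive sign and with negative sign.
W+ = 2 + 6 + 4 + 1 = 13
W- = 4 + 4 = 8
(Check: W+ + W- = 21 should equal n(n+1)/2 = 21.)
Step 4: Test statistic W = min(W+, W-) = 8.
Step 5: Ties in |d|, so use the tie-corrected normal approximation.
        E[W] = n(n+1)/4 = 6*7/4 = 10.5.
        Tie groups: |d|=5 (t=3); sum(t^3 - t) = 24.
        Var[W] = n(n+1)(2n+1)/24 - sum(t^3-t)/48 = 546/24 - 24/48 = 22.25.
        z = (W - E[W]) / sqrt(Var[W]) = (8 - 10.5) / 4.7170 = -0.5300.
        Two-sided p = 2*Phi(z) = 0.596113.
Step 6: alpha = 0.05. fail to reject H0.

W+ = 13, W- = 8, W = min = 8, p = 0.596113, fail to reject H0.


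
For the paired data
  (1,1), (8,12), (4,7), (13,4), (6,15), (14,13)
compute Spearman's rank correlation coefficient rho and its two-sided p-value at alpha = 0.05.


Step 1: Rank x and y separately (midranks; no ties here).
rank(x): 1->1, 8->4, 4->2, 13->5, 6->3, 14->6
rank(y): 1->1, 12->4, 7->3, 4->2, 15->6, 13->5
Step 2: d_i = R_x(i) - R_y(i); compute d_i^2.
  (1-1)^2=0, (4-4)^2=0, (2-3)^2=1, (5-2)^2=9, (3-6)^2=9, (6-5)^2=1
sum(d^2) = 20.
Step 3: rho = 1 - 6*20 / (6*(6^2 - 1)) = 1 - 120/210 = 0.428571.
Step 4: Under H0, t = rho * sqrt((n-2)/(1-rho^2)) = 0.9487 ~ t(4).
Step 5: Two-sided p-value from the t-distribution with 4 df = 0.396501.
Step 6: alpha = 0.05. fail to reject H0.

rho = 0.4286, p = 0.396501, fail to reject H0 at alpha = 0.05.


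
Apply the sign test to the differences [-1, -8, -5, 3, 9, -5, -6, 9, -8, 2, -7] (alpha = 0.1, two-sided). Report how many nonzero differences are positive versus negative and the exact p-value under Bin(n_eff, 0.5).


Step 1: Discard zero differences. Original n = 11; n_eff = number of nonzero differences = 11.
Nonzero differences (with sign): -1, -8, -5, +3, +9, -5, -6, +9, -8, +2, -7
Step 2: Count signs: positive = 4, negative = 7.
Step 3: Under H0: P(positive) = 0.5, so the number of positives S ~ Bin(11, 0.5).
Step 4: Two-sided exact p-value = sum of Bin(11,0.5) probabilities at or below the observed probability = 0.548828.
Step 5: alpha = 0.1. fail to reject H0.

n_eff = 11, pos = 4, neg = 7, p = 0.548828, fail to reject H0.


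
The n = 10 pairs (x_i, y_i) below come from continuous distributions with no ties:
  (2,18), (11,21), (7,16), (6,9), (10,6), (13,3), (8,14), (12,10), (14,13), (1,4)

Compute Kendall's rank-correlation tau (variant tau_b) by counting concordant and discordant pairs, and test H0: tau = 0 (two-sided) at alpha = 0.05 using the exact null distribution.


Step 1: Enumerate the 45 unordered pairs (i,j) with i<j and classify each by sign(x_j-x_i) * sign(y_j-y_i).
  (1,2):dx=+9,dy=+3->C; (1,3):dx=+5,dy=-2->D; (1,4):dx=+4,dy=-9->D; (1,5):dx=+8,dy=-12->D
  (1,6):dx=+11,dy=-15->D; (1,7):dx=+6,dy=-4->D; (1,8):dx=+10,dy=-8->D; (1,9):dx=+12,dy=-5->D
  (1,10):dx=-1,dy=-14->C; (2,3):dx=-4,dy=-5->C; (2,4):dx=-5,dy=-12->C; (2,5):dx=-1,dy=-15->C
  (2,6):dx=+2,dy=-18->D; (2,7):dx=-3,dy=-7->C; (2,8):dx=+1,dy=-11->D; (2,9):dx=+3,dy=-8->D
  (2,10):dx=-10,dy=-17->C; (3,4):dx=-1,dy=-7->C; (3,5):dx=+3,dy=-10->D; (3,6):dx=+6,dy=-13->D
  (3,7):dx=+1,dy=-2->D; (3,8):dx=+5,dy=-6->D; (3,9):dx=+7,dy=-3->D; (3,10):dx=-6,dy=-12->C
  (4,5):dx=+4,dy=-3->D; (4,6):dx=+7,dy=-6->D; (4,7):dx=+2,dy=+5->C; (4,8):dx=+6,dy=+1->C
  (4,9):dx=+8,dy=+4->C; (4,10):dx=-5,dy=-5->C; (5,6):dx=+3,dy=-3->D; (5,7):dx=-2,dy=+8->D
  (5,8):dx=+2,dy=+4->C; (5,9):dx=+4,dy=+7->C; (5,10):dx=-9,dy=-2->C; (6,7):dx=-5,dy=+11->D
  (6,8):dx=-1,dy=+7->D; (6,9):dx=+1,dy=+10->C; (6,10):dx=-12,dy=+1->D; (7,8):dx=+4,dy=-4->D
  (7,9):dx=+6,dy=-1->D; (7,10):dx=-7,dy=-10->C; (8,9):dx=+2,dy=+3->C; (8,10):dx=-11,dy=-6->C
  (9,10):dx=-13,dy=-9->C
Step 2: C = 21, D = 24, total pairs = 45.
Step 3: tau = (C - D)/(n(n-1)/2) = (21 - 24)/45 = -0.066667.
Step 4: Exact two-sided p-value (enumerate n! = 3628800 permutations of y under H0): p = 0.861801.
Step 5: alpha = 0.05. fail to reject H0.

tau_b = -0.0667 (C=21, D=24), p = 0.861801, fail to reject H0.


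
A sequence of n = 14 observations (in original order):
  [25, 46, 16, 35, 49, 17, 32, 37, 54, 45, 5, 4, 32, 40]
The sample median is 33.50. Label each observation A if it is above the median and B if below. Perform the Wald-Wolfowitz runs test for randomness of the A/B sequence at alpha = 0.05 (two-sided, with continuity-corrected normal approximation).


Step 1: Compute median = 33.50; label A = above, B = below.
Labels in order: BABAABBAAABBBA  (n_A = 7, n_B = 7)
Step 2: Count runs R = 8.
Step 3: Under H0 (random ordering), E[R] = 2*n_A*n_B/(n_A+n_B) + 1 = 2*7*7/14 + 1 = 8.0000.
        Var[R] = 2*n_A*n_B*(2*n_A*n_B - n_A - n_B) / ((n_A+n_B)^2 * (n_A+n_B-1)) = 8232/2548 = 3.2308.
        SD[R] = 1.7974.
Step 4: R = E[R], so z = 0 with no continuity correction.
Step 5: Two-sided p-value via normal approximation = 2*(1 - Phi(|z|)) = 1.000000.
Step 6: alpha = 0.05. fail to reject H0.

R = 8, z = 0.0000, p = 1.000000, fail to reject H0.


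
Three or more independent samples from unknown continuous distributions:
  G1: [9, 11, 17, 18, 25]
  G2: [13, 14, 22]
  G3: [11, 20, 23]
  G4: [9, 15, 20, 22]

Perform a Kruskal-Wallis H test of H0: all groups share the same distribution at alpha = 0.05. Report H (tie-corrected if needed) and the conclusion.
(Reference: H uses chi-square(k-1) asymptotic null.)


Step 1: Combine all N = 15 observations and assign midranks.
sorted (value, group, rank): (9,G1,1.5), (9,G4,1.5), (11,G1,3.5), (11,G3,3.5), (13,G2,5), (14,G2,6), (15,G4,7), (17,G1,8), (18,G1,9), (20,G3,10.5), (20,G4,10.5), (22,G2,12.5), (22,G4,12.5), (23,G3,14), (25,G1,15)
Step 2: Sum ranks within each group.
R_1 = 37 (n_1 = 5)
R_2 = 23.5 (n_2 = 3)
R_3 = 28 (n_3 = 3)
R_4 = 31.5 (n_4 = 4)
Step 3: H = 12/(N(N+1)) * sum(R_i^2/n_i) - 3(N+1)
     = 12/(15*16) * (37^2/5 + 23.5^2/3 + 28^2/3 + 31.5^2/4) - 3*16
     = 0.050000 * 967.279 - 48
     = 0.363958.
Step 4: Ties present; correction factor C = 1 - 24/(15^3 - 15) = 0.992857. Corrected H = 0.363958 / 0.992857 = 0.366577.
Step 5: Under H0, H ~ chi^2(3); p-value = 0.947057.
Step 6: alpha = 0.05. fail to reject H0.

H = 0.3666, df = 3, p = 0.947057, fail to reject H0.


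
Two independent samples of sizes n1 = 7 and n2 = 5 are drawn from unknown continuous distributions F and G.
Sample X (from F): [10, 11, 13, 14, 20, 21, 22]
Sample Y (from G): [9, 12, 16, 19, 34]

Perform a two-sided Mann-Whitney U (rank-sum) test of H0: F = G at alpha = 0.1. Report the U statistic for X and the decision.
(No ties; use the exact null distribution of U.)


Step 1: Combine and sort all 12 observations; assign midranks.
sorted (value, group): (9,Y), (10,X), (11,X), (12,Y), (13,X), (14,X), (16,Y), (19,Y), (20,X), (21,X), (22,X), (34,Y)
ranks: 9->1, 10->2, 11->3, 12->4, 13->5, 14->6, 16->7, 19->8, 20->9, 21->10, 22->11, 34->12
Step 2: Rank sum for X: R1 = 2 + 3 + 5 + 6 + 9 + 10 + 11 = 46.
Step 3: U_X = R1 - n1(n1+1)/2 = 46 - 7*8/2 = 46 - 28 = 18.
       U_Y = n1*n2 - U_X = 35 - 18 = 17.
Step 4: No ties, so the exact null distribution of U (based on enumerating the C(12,7) = 792 equally likely rank assignments) gives the two-sided p-value.
Step 5: p-value = 1.000000; compare to alpha = 0.1. fail to reject H0.

U_X = 18, p = 1.000000, fail to reject H0 at alpha = 0.1.
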